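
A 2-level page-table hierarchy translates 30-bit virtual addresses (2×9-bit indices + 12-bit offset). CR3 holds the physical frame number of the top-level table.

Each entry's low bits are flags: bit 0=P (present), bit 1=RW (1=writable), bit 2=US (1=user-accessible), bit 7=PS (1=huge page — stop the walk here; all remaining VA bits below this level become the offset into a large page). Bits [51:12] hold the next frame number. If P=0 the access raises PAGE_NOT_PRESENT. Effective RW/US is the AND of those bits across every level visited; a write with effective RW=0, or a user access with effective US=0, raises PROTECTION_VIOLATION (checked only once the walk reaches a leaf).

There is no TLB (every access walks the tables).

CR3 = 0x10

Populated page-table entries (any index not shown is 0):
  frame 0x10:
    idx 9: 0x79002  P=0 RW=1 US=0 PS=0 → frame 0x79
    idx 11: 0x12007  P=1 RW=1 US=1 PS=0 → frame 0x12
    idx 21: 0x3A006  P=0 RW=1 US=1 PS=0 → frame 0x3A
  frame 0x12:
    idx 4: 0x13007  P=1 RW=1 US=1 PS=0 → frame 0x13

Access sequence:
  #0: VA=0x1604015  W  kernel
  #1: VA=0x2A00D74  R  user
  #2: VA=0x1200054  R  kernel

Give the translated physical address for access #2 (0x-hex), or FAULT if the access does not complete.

Per-access translation:
#0 VA=0x1604015 (w,kernel):
  L0: frame=0x10 idx=11 entry=0x12007 [P=1 RW=1 US=1 PS=0]
  L1: frame=0x12 idx=4 entry=0x13007 [P=1 RW=1 US=1 PS=0]
  ⇒ phys 0x13015  [2 reads]
#1 VA=0x2A00D74 (r,user):
  L0: frame=0x10 idx=21 entry=0x3A006 [P=0 RW=1 US=1 PS=0]
  ✗ PAGE_NOT_PRESENT  [1 reads]
#2 VA=0x1200054 (r,kernel):
  L0: frame=0x10 idx=9 entry=0x79002 [P=0 RW=1 US=0 PS=0]
  ✗ PAGE_NOT_PRESENT  [1 reads]

Access #2 PA: FAULT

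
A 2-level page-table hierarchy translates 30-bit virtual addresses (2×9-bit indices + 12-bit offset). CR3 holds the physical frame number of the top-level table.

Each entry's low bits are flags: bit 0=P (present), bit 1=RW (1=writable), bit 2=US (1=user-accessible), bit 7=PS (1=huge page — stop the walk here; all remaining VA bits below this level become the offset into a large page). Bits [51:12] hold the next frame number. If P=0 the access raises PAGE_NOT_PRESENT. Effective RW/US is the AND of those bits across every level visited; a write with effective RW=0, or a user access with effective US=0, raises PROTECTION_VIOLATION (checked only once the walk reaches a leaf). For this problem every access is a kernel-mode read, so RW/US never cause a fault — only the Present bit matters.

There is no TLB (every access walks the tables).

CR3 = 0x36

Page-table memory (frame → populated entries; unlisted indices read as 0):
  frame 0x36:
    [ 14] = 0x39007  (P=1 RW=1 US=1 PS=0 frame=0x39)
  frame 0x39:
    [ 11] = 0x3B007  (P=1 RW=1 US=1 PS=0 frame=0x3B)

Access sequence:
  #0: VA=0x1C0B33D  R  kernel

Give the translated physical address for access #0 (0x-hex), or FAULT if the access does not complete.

Per-access translation:
#0 VA=0x1C0B33D (r,kernel):
  L0 @0x36[14] → 0x39007  P=1,RW=1,US=1,PS=0
  L1 @0x39[11] → 0x3B007  P=1,RW=1,US=1,PS=0
  → PA=0x3B33D  (2 entries read)

Access #0 PA: 0x3B33D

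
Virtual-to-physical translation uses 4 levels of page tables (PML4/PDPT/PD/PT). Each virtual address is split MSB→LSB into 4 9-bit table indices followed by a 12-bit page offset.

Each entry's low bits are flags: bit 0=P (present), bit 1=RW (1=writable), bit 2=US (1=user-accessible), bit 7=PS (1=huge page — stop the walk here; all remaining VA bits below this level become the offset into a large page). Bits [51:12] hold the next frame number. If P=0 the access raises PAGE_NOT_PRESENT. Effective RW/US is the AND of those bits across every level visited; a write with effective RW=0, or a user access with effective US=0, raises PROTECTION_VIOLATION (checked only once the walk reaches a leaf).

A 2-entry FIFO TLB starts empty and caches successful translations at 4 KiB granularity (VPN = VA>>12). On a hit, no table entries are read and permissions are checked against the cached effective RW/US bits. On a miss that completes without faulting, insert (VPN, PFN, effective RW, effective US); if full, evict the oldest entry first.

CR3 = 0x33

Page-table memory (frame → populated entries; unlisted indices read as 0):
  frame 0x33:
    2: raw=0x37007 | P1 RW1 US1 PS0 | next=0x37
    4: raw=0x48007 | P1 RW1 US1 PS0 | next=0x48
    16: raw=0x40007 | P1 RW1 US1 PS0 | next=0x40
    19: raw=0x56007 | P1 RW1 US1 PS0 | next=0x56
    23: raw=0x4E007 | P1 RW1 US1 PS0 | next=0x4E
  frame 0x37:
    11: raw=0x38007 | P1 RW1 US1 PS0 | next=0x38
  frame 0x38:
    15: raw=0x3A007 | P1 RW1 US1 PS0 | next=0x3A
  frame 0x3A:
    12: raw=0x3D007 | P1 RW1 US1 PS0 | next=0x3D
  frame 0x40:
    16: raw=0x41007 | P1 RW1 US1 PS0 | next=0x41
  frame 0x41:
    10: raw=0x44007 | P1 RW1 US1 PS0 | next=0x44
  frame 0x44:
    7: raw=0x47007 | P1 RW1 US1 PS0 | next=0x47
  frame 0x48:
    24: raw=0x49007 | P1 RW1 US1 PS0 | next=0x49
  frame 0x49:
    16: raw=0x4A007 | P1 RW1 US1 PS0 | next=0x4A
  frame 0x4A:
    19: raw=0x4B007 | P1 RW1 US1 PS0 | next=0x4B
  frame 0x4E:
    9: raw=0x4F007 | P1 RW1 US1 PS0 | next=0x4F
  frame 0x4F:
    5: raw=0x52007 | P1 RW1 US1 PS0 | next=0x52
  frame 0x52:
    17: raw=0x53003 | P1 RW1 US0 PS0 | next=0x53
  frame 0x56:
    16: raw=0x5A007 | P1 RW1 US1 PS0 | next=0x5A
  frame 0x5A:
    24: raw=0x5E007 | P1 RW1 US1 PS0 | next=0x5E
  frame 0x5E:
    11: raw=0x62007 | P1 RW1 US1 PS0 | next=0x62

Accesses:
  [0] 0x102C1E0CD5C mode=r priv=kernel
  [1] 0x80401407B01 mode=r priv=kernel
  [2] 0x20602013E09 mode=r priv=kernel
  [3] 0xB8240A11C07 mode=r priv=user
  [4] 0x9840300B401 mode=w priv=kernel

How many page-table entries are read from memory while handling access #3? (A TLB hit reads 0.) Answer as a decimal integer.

Trace:
#0 VA=0x102C1E0CD5C (r,kernel):
  lvl0: tbl 0x33, slot 2 ⇒ 0x37007 (P1/RW1/US1/PS0)
  lvl1: tbl 0x37, slot 11 ⇒ 0x38007 (P1/RW1/US1/PS0)
  lvl2: tbl 0x38, slot 15 ⇒ 0x3A007 (P1/RW1/US1/PS0)
  lvl3: tbl 0x3A, slot 12 ⇒ 0x3D007 (P1/RW1/US1/PS0)
  → PA=0x3DD5C  (4 entries read)
#1 VA=0x80401407B01 (r,kernel):
  lvl0: tbl 0x33, slot 16 ⇒ 0x40007 (P1/RW1/US1/PS0)
  lvl1: tbl 0x40, slot 16 ⇒ 0x41007 (P1/RW1/US1/PS0)
  lvl2: tbl 0x41, slot 10 ⇒ 0x44007 (P1/RW1/US1/PS0)
  lvl3: tbl 0x44, slot 7 ⇒ 0x47007 (P1/RW1/US1/PS0)
  → PA=0x47B01  (4 entries read)
#2 VA=0x20602013E09 (r,kernel):
  lvl0: tbl 0x33, slot 4 ⇒ 0x48007 (P1/RW1/US1/PS0)
  lvl1: tbl 0x48, slot 24 ⇒ 0x49007 (P1/RW1/US1/PS0)
  lvl2: tbl 0x49, slot 16 ⇒ 0x4A007 (P1/RW1/US1/PS0)
  lvl3: tbl 0x4A, slot 19 ⇒ 0x4B007 (P1/RW1/US1/PS0)
  → PA=0x4BE09  (4 entries read)
#3 VA=0xB8240A11C07 (r,user):
  lvl0: tbl 0x33, slot 23 ⇒ 0x4E007 (P1/RW1/US1/PS0)
  lvl1: tbl 0x4E, slot 9 ⇒ 0x4F007 (P1/RW1/US1/PS0)
  lvl2: tbl 0x4F, slot 5 ⇒ 0x52007 (P1/RW1/US1/PS0)
  lvl3: tbl 0x52, slot 17 ⇒ 0x53003 (P1/RW1/US0/PS0)
  ⇒ fault: PROTECTION_VIOLATION  — 4 lookups
#4 VA=0x9840300B401 (w,kernel):
  lvl0: tbl 0x33, slot 19 ⇒ 0x56007 (P1/RW1/US1/PS0)
  lvl1: tbl 0x56, slot 16 ⇒ 0x5A007 (P1/RW1/US1/PS0)
  lvl2: tbl 0x5A, slot 24 ⇒ 0x5E007 (P1/RW1/US1/PS0)
  lvl3: tbl 0x5E, slot 11 ⇒ 0x62007 (P1/RW1/US1/PS0)
  → PA=0x62401  (4 entries read)

Entries read for #3: 4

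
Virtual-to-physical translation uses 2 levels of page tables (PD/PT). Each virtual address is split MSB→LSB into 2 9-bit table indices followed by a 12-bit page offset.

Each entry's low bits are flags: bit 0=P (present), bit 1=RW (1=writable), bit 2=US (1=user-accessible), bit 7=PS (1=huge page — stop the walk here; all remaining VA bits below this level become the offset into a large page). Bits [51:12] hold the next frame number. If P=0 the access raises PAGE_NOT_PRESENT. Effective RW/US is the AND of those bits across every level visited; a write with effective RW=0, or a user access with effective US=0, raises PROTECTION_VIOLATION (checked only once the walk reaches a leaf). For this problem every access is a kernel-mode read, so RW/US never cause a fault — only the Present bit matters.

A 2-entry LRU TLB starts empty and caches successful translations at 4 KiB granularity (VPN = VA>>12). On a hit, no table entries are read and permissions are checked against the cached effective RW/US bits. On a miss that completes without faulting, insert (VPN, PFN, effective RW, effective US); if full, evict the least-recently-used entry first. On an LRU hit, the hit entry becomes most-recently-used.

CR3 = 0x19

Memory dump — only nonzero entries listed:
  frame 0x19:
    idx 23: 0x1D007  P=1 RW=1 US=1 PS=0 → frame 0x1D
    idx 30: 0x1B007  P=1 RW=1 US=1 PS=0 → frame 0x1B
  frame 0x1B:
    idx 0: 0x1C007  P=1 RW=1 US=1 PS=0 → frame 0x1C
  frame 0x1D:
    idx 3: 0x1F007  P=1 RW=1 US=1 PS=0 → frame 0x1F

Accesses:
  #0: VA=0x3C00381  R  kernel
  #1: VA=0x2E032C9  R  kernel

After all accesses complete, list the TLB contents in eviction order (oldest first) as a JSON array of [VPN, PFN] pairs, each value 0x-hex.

Walk each access:
#0 VA=0x3C00381 (r,kernel):
  L0: frame=0x19 idx=30 entry=0x1B007 [P=1 RW=1 US=1 PS=0]
  L1: frame=0x1B idx=0 entry=0x1C007 [P=1 RW=1 US=1 PS=0]
  → PA=0x1C381  (2 entries read)
#1 VA=0x2E032C9 (r,kernel):
  L0: frame=0x19 idx=23 entry=0x1D007 [P=1 RW=1 US=1 PS=0]
  L1: frame=0x1D idx=3 entry=0x1F007 [P=1 RW=1 US=1 PS=0]
  → PA=0x1F2C9  (2 entries read)

TLB: [["0x3C00", "0x1C"], ["0x2E03", "0x1F"]]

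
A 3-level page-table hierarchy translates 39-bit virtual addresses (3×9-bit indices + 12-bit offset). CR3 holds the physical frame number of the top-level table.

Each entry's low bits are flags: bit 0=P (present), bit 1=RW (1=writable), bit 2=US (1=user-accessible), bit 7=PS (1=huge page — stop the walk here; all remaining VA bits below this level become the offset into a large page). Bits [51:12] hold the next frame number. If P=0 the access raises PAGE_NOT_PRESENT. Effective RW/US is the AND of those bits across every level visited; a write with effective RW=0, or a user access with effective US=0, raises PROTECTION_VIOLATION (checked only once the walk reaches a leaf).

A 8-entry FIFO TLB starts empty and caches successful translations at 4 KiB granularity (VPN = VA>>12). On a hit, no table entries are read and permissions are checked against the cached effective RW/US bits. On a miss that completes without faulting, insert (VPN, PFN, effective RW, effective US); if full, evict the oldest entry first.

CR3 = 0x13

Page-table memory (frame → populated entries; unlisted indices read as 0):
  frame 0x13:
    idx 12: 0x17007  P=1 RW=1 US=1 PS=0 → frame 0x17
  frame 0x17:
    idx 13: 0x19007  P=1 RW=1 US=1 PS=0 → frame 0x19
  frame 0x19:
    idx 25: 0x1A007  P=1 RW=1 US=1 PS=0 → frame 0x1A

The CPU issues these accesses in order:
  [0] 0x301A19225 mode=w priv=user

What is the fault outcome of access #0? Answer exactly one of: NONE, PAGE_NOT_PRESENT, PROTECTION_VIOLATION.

Per-access translation:
#0 VA=0x301A19225 (w,user):
  lvl0: tbl 0x13, slot 12 ⇒ 0x17007 (P1/RW1/US1/PS0)
  lvl1: tbl 0x17, slot 13 ⇒ 0x19007 (P1/RW1/US1/PS0)
  lvl2: tbl 0x19, slot 25 ⇒ 0x1A007 (P1/RW1/US1/PS0)
  ✓ 0x1A225  — 3 lookups

Access #0 fault: NONE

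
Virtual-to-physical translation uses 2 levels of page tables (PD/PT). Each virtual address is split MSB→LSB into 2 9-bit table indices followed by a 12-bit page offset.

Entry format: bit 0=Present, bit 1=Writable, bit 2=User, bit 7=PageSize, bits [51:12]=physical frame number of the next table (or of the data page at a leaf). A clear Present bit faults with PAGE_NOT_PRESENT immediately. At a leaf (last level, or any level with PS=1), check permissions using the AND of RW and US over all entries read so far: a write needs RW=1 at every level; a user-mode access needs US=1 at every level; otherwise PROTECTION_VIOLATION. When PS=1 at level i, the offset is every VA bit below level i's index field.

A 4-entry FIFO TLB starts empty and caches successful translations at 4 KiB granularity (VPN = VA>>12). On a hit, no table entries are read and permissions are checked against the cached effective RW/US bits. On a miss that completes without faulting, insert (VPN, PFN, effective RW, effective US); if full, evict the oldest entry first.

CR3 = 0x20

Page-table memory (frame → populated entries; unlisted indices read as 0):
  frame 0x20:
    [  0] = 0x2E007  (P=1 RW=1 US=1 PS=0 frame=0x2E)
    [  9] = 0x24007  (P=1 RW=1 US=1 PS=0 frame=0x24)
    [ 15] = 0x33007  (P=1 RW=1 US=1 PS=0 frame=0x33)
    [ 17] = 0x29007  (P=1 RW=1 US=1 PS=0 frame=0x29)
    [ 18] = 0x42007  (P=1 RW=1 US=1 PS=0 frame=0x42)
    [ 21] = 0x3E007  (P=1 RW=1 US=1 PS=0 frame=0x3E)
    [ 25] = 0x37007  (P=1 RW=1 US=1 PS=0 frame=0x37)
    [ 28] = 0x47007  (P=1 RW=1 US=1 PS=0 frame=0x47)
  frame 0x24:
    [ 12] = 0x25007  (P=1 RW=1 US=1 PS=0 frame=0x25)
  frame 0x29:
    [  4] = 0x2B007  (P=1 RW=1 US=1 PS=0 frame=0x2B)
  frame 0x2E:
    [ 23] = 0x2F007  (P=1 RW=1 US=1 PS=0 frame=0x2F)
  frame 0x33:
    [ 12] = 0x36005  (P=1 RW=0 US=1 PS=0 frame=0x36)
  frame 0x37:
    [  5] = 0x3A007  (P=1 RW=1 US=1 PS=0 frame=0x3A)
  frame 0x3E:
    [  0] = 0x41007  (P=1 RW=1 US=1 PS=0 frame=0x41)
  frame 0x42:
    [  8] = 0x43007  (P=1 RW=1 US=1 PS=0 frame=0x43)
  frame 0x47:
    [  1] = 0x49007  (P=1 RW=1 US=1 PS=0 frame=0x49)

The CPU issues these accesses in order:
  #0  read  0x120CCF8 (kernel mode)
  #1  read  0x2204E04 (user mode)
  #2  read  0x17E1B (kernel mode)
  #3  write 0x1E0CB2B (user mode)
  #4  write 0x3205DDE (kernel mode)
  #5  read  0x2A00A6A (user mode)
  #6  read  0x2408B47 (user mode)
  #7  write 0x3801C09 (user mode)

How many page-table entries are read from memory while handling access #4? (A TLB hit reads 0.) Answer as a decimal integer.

Walk each access:
#0 VA=0x120CCF8 (r,kernel):
  L0 @0x20[9] → 0x24007  P=1,RW=1,US=1,PS=0
  L1 @0x24[12] → 0x25007  P=1,RW=1,US=1,PS=0
  ✓ 0x25CF8  — 2 lookups
#1 VA=0x2204E04 (r,user):
  L0 @0x20[17] → 0x29007  P=1,RW=1,US=1,PS=0
  L1 @0x29[4] → 0x2B007  P=1,RW=1,US=1,PS=0
  ✓ 0x2BE04  — 2 lookups
#2 VA=0x17E1B (r,kernel):
  L0 @0x20[0] → 0x2E007  P=1,RW=1,US=1,PS=0
  L1 @0x2E[23] → 0x2F007  P=1,RW=1,US=1,PS=0
  ✓ 0x2FE1B  — 2 lookups
#3 VA=0x1E0CB2B (w,user):
  L0 @0x20[15] → 0x33007  P=1,RW=1,US=1,PS=0
  L1 @0x33[12] → 0x36005  P=1,RW=0,US=1,PS=0
  → PROTECTION_VIOLATION  (2 entries read)
#4 VA=0x3205DDE (w,kernel):
  L0 @0x20[25] → 0x37007  P=1,RW=1,US=1,PS=0
  L1 @0x37[5] → 0x3A007  P=1,RW=1,US=1,PS=0
  ✓ 0x3ADDE  — 2 lookups
#5 VA=0x2A00A6A (r,user):
  L0 @0x20[21] → 0x3E007  P=1,RW=1,US=1,PS=0
  L1 @0x3E[0] → 0x41007  P=1,RW=1,US=1,PS=0
  ✓ 0x41A6A  — 2 lookups
#6 VA=0x2408B47 (r,user):
  L0 @0x20[18] → 0x42007  P=1,RW=1,US=1,PS=0
  L1 @0x42[8] → 0x43007  P=1,RW=1,US=1,PS=0
  ✓ 0x43B47  — 2 lookups
#7 VA=0x3801C09 (w,user):
  L0 @0x20[28] → 0x47007  P=1,RW=1,US=1,PS=0
  L1 @0x47[1] → 0x49007  P=1,RW=1,US=1,PS=0
  ✓ 0x49C09  — 2 lookups

Entries read for #4: 2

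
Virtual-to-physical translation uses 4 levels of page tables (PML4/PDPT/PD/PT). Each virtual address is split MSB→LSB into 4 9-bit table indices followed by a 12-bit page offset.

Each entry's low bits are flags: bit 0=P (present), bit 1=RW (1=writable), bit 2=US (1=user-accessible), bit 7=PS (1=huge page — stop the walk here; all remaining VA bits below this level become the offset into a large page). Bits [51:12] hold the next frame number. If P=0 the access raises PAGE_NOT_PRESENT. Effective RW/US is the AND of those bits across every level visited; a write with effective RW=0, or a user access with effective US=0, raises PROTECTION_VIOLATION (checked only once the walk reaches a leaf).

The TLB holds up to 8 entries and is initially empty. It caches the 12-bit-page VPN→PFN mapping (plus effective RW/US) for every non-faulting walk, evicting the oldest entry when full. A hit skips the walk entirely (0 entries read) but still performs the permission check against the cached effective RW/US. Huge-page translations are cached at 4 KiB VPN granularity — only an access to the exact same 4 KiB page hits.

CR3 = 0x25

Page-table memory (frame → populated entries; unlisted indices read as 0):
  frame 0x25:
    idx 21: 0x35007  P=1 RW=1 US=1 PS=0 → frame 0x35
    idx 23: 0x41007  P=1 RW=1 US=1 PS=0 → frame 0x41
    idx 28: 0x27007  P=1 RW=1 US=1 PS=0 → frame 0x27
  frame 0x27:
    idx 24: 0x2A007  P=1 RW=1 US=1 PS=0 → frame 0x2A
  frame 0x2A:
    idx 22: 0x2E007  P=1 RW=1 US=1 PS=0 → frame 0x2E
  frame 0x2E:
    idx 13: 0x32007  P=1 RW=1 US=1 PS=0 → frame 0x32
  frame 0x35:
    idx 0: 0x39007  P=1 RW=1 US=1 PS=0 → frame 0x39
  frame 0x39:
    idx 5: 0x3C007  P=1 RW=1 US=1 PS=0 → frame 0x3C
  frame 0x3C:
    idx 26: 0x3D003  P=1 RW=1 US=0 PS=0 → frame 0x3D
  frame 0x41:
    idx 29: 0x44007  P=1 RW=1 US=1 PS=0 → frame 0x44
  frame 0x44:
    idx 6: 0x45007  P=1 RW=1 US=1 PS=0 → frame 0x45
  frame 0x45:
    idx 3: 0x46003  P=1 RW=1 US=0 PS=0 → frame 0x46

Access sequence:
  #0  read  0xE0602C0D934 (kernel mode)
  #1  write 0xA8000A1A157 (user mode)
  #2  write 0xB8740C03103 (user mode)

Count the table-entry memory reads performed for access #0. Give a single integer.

Trace:
#0 VA=0xE0602C0D934 (r,kernel):
  [0] read 0x25 idx=28: raw=0x27007 flags P=1 W=1 U=1 S=0
  [1] read 0x27 idx=24: raw=0x2A007 flags P=1 W=1 U=1 S=0
  [2] read 0x2A idx=22: raw=0x2E007 flags P=1 W=1 U=1 S=0
  [3] read 0x2E idx=13: raw=0x32007 flags P=1 W=1 U=1 S=0
  → PA=0x32934  (4 entries read)
#1 VA=0xA8000A1A157 (w,user):
  [0] read 0x25 idx=21: raw=0x35007 flags P=1 W=1 U=1 S=0
  [1] read 0x35 idx=0: raw=0x39007 flags P=1 W=1 U=1 S=0
  [2] read 0x39 idx=5: raw=0x3C007 flags P=1 W=1 U=1 S=0
  [3] read 0x3C idx=26: raw=0x3D003 flags P=1 W=1 U=0 S=0
  → PROTECTION_VIOLATION  (4 entries read)
#2 VA=0xB8740C03103 (w,user):
  [0] read 0x25 idx=23: raw=0x41007 flags P=1 W=1 U=1 S=0
  [1] read 0x41 idx=29: raw=0x44007 flags P=1 W=1 U=1 S=0
  [2] read 0x44 idx=6: raw=0x45007 flags P=1 W=1 U=1 S=0
  [3] read 0x45 idx=3: raw=0x46003 flags P=1 W=1 U=0 S=0
  → PROTECTION_VIOLATION  (4 entries read)

Entries read for #0: 4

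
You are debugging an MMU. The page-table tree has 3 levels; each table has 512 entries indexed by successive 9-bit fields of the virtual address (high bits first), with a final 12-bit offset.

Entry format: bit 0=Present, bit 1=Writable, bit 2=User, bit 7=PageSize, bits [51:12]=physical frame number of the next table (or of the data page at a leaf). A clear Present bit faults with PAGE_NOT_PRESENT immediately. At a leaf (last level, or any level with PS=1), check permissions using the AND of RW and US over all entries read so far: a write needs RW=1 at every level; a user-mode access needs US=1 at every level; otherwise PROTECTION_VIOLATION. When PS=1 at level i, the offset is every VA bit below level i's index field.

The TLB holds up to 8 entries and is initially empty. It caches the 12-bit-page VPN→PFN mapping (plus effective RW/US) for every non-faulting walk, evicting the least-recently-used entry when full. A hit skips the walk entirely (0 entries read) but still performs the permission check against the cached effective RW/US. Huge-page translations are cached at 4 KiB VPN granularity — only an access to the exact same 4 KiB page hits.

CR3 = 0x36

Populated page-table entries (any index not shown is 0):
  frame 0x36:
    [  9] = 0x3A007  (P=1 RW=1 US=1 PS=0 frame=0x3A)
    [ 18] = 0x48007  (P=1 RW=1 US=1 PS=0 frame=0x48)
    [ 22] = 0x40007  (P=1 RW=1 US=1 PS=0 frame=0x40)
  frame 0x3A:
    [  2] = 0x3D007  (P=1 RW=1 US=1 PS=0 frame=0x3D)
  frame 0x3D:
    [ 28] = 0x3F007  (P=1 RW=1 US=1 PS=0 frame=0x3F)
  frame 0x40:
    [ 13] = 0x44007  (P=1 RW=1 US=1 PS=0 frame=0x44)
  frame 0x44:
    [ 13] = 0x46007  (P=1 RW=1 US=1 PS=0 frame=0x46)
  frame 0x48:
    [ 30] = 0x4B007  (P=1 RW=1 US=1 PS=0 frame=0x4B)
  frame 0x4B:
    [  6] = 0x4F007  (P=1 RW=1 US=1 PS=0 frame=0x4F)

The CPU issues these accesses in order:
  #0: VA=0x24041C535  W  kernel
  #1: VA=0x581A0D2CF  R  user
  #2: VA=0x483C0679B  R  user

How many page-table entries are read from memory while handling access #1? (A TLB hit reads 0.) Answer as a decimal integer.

Trace:
#0 VA=0x24041C535 (w,kernel):
  L0: frame=0x36 idx=9 entry=0x3A007 [P=1 RW=1 US=1 PS=0]
  L1: frame=0x3A idx=2 entry=0x3D007 [P=1 RW=1 US=1 PS=0]
  L2: frame=0x3D idx=28 entry=0x3F007 [P=1 RW=1 US=1 PS=0]
  ✓ 0x3F535  — 3 lookups
#1 VA=0x581A0D2CF (r,user):
  L0: frame=0x36 idx=22 entry=0x40007 [P=1 RW=1 US=1 PS=0]
  L1: frame=0x40 idx=13 entry=0x44007 [P=1 RW=1 US=1 PS=0]
  L2: frame=0x44 idx=13 entry=0x46007 [P=1 RW=1 US=1 PS=0]
  ✓ 0x462CF  — 3 lookups
#2 VA=0x483C0679B (r,user):
  L0: frame=0x36 idx=18 entry=0x48007 [P=1 RW=1 US=1 PS=0]
  L1: frame=0x48 idx=30 entry=0x4B007 [P=1 RW=1 US=1 PS=0]
  L2: frame=0x4B idx=6 entry=0x4F007 [P=1 RW=1 US=1 PS=0]
  ✓ 0x4F79B  — 3 lookups

Entries read for #1: 3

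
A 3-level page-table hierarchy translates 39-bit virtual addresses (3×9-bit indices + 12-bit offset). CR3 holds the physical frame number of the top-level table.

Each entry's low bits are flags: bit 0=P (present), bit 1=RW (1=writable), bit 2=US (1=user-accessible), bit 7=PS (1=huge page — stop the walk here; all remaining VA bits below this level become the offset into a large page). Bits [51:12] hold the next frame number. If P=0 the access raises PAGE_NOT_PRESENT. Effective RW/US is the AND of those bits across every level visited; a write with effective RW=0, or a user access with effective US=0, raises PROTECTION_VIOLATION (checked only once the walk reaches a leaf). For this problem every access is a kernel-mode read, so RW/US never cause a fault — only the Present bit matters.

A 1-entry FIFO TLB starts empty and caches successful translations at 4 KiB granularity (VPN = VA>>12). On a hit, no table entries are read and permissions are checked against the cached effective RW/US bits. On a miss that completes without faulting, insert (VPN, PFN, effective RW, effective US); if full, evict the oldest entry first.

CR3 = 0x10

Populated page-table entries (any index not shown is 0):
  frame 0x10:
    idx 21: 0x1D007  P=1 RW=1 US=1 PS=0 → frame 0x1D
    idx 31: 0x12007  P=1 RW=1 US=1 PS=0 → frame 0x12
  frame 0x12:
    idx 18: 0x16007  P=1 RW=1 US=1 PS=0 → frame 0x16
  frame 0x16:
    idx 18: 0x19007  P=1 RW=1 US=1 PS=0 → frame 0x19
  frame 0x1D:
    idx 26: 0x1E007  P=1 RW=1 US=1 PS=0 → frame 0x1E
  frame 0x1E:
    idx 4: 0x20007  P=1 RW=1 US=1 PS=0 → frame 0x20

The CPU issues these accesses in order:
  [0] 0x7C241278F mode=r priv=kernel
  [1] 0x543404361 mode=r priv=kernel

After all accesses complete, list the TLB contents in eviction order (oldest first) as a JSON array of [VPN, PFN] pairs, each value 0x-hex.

Per-access translation:
#0 VA=0x7C241278F (r,kernel):
  L0: frame=0x10 idx=31 entry=0x12007 [P=1 RW=1 US=1 PS=0]
  L1: frame=0x12 idx=18 entry=0x16007 [P=1 RW=1 US=1 PS=0]
  L2: frame=0x16 idx=18 entry=0x19007 [P=1 RW=1 US=1 PS=0]
  ✓ 0x1978F  — 3 lookups
#1 VA=0x543404361 (r,kernel):
  L0: frame=0x10 idx=21 entry=0x1D007 [P=1 RW=1 US=1 PS=0]
  L1: frame=0x1D idx=26 entry=0x1E007 [P=1 RW=1 US=1 PS=0]
  L2: frame=0x1E idx=4 entry=0x20007 [P=1 RW=1 US=1 PS=0]
  ✓ 0x20361  — 3 lookups

TLB: [["0x543404", "0x20"]]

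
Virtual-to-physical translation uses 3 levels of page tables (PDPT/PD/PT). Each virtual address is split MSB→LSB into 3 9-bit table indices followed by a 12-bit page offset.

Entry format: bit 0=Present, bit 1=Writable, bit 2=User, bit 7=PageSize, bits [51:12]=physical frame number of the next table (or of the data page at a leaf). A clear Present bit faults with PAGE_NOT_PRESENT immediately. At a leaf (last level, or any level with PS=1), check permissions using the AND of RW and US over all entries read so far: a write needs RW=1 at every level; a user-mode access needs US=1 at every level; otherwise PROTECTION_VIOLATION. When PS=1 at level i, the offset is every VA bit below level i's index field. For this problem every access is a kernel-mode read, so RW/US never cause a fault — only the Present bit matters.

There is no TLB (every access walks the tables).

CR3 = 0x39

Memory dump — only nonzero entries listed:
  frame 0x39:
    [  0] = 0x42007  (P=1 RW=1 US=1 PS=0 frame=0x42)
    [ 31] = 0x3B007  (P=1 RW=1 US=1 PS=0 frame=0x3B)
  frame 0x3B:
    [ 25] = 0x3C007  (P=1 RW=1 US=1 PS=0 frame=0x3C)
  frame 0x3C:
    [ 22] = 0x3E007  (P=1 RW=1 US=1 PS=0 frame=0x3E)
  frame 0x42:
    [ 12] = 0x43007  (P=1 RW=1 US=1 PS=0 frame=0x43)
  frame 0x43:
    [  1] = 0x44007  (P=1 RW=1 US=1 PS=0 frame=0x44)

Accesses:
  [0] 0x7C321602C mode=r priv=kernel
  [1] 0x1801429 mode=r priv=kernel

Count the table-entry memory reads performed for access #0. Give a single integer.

Per-access translation:
#0 VA=0x7C321602C (r,kernel):
  L0: frame=0x39 idx=31 entry=0x3B007 [P=1 RW=1 US=1 PS=0]
  L1: frame=0x3B idx=25 entry=0x3C007 [P=1 RW=1 US=1 PS=0]
  L2: frame=0x3C idx=22 entry=0x3E007 [P=1 RW=1 US=1 PS=0]
  ✓ 0x3E02C  — 3 lookups
#1 VA=0x1801429 (r,kernel):
  L0: frame=0x39 idx=0 entry=0x42007 [P=1 RW=1 US=1 PS=0]
  L1: frame=0x42 idx=12 entry=0x43007 [P=1 RW=1 US=1 PS=0]
  L2: frame=0x43 idx=1 entry=0x44007 [P=1 RW=1 US=1 PS=0]
  ✓ 0x44429  — 3 lookups

Entries read for #0: 3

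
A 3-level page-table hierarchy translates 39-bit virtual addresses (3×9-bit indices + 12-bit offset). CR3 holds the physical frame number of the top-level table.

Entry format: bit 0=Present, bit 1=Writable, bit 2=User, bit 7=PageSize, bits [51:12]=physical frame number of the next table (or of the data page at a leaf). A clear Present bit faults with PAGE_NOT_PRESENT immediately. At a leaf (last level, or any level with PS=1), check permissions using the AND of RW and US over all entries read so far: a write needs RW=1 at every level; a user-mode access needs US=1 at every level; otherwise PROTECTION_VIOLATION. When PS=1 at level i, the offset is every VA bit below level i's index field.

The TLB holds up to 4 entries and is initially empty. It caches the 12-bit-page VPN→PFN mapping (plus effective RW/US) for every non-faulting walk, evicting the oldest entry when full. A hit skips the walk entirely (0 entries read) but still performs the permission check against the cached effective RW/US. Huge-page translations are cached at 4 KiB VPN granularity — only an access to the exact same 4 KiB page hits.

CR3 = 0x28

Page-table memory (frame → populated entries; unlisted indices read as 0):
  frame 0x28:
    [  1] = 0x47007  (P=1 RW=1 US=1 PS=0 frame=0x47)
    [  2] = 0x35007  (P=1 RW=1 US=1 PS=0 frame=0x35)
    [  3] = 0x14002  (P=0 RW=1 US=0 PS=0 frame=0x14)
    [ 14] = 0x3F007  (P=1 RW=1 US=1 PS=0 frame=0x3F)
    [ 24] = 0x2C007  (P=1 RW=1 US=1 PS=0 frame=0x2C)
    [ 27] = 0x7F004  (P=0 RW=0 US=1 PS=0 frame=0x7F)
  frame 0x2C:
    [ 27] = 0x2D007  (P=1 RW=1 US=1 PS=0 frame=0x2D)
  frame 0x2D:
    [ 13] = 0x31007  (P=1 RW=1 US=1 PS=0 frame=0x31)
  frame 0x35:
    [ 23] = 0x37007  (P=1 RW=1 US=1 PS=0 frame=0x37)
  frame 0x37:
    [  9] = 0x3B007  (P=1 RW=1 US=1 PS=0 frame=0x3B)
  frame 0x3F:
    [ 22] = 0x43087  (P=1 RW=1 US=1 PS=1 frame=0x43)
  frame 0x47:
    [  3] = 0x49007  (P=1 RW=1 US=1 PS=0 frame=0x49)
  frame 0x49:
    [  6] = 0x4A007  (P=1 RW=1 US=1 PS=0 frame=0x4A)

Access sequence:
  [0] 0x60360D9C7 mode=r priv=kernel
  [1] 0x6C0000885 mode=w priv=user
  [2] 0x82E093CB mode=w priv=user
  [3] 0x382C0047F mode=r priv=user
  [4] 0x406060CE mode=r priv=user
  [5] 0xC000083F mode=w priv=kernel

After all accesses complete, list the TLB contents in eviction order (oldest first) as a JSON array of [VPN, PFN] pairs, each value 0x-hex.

Walk each access:
#0 VA=0x60360D9C7 (r,kernel):
  [0] read 0x28 idx=24: raw=0x2C007 flags P=1 W=1 U=1 S=0
  [1] read 0x2C idx=27: raw=0x2D007 flags P=1 W=1 U=1 S=0
  [2] read 0x2D idx=13: raw=0x31007 flags P=1 W=1 U=1 S=0
  ✓ 0x319C7  — 3 lookups
#1 VA=0x6C0000885 (w,user):
  [0] read 0x28 idx=27: raw=0x7F004 flags P=0 W=0 U=1 S=0
  → PAGE_NOT_PRESENT  (1 entries read)
#2 VA=0x82E093CB (w,user):
  [0] read 0x28 idx=2: raw=0x35007 flags P=1 W=1 U=1 S=0
  [1] read 0x35 idx=23: raw=0x37007 flags P=1 W=1 U=1 S=0
  [2] read 0x37 idx=9: raw=0x3B007 flags P=1 W=1 U=1 S=0
  ✓ 0x3B3CB  — 3 lookups
#3 VA=0x382C0047F (r,user):
  [0] read 0x28 idx=14: raw=0x3F007 flags P=1 W=1 U=1 S=0
  [1] read 0x3F idx=22: raw=0x43087 flags P=1 W=1 U=1 S=1
  ✓ 0x4347F (huge @L1)  — 2 lookups
#4 VA=0x406060CE (r,user):
  [0] read 0x28 idx=1: raw=0x47007 flags P=1 W=1 U=1 S=0
  [1] read 0x47 idx=3: raw=0x49007 flags P=1 W=1 U=1 S=0
  [2] read 0x49 idx=6: raw=0x4A007 flags P=1 W=1 U=1 S=0
  ✓ 0x4A0CE  — 3 lookups
#5 VA=0xC000083F (w,kernel):
  [0] read 0x28 idx=3: raw=0x14002 flags P=0 W=1 U=0 S=0
  → PAGE_NOT_PRESENT  (1 entries read)

TLB: [["0x60360D", "0x31"], ["0x82E09", "0x3B"], ["0x382C00", "0x43"], ["0x40606", "0x4A"]]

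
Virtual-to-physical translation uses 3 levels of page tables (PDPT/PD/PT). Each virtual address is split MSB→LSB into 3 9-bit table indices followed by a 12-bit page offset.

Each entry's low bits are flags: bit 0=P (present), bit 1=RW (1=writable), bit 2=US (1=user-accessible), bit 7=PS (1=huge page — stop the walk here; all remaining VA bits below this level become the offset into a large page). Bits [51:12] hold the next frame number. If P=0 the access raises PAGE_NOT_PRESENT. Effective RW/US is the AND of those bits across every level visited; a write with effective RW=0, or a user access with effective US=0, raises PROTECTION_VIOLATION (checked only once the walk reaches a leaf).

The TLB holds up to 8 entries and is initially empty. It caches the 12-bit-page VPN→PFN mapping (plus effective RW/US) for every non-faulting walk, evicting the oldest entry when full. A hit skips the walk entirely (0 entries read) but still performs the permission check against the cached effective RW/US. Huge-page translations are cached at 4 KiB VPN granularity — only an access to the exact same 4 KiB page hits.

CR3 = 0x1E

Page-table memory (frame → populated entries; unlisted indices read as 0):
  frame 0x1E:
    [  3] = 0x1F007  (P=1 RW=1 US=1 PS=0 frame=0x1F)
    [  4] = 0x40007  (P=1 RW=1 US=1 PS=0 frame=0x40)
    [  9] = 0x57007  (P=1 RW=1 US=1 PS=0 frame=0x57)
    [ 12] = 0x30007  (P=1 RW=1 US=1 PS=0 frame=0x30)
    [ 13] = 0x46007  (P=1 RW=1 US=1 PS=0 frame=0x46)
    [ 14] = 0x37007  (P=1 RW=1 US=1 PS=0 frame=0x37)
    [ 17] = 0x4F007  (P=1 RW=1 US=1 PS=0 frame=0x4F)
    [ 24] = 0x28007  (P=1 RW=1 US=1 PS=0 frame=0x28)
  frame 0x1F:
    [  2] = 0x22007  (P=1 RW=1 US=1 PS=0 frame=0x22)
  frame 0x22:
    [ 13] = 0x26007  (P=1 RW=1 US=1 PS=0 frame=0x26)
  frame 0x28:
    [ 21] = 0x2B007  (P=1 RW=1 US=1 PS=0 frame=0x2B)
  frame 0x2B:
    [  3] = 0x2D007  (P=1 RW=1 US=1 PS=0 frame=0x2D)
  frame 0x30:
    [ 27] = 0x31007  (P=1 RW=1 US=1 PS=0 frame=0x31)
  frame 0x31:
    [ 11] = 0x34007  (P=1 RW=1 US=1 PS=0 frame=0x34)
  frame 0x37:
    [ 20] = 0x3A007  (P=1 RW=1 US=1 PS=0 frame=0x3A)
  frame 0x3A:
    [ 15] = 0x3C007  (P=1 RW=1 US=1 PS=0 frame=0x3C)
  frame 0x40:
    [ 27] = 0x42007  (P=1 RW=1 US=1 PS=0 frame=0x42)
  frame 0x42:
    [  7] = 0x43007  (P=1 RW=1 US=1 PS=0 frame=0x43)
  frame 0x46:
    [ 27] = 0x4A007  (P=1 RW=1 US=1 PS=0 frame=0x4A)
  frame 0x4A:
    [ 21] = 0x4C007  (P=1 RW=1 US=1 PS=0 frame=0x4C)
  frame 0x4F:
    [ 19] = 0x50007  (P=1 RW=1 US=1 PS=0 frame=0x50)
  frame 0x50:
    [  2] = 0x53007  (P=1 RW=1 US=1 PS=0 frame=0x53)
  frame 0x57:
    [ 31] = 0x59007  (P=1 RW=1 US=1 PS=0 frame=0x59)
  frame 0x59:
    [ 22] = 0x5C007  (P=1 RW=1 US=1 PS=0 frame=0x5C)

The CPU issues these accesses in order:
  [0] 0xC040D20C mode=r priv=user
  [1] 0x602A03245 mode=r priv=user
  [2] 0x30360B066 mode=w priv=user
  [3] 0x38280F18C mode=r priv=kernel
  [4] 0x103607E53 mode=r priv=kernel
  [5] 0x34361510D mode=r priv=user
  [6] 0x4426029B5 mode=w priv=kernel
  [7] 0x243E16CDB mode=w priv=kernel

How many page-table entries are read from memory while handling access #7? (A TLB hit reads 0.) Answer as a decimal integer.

Walk each access:
#0 VA=0xC040D20C (r,user):
  L0 @0x1E[3] → 0x1F007  P=1,RW=1,US=1,PS=0
  L1 @0x1F[2] → 0x22007  P=1,RW=1,US=1,PS=0
  L2 @0x22[13] → 0x26007  P=1,RW=1,US=1,PS=0
  → PA=0x2620C  (3 entries read)
#1 VA=0x602A03245 (r,user):
  L0 @0x1E[24] → 0x28007  P=1,RW=1,US=1,PS=0
  L1 @0x28[21] → 0x2B007  P=1,RW=1,US=1,PS=0
  L2 @0x2B[3] → 0x2D007  P=1,RW=1,US=1,PS=0
  → PA=0x2D245  (3 entries read)
#2 VA=0x30360B066 (w,user):
  L0 @0x1E[12] → 0x30007  P=1,RW=1,US=1,PS=0
  L1 @0x30[27] → 0x31007  P=1,RW=1,US=1,PS=0
  L2 @0x31[11] → 0x34007  P=1,RW=1,US=1,PS=0
  → PA=0x34066  (3 entries read)
#3 VA=0x38280F18C (r,kernel):
  L0 @0x1E[14] → 0x37007  P=1,RW=1,US=1,PS=0
  L1 @0x37[20] → 0x3A007  P=1,RW=1,US=1,PS=0
  L2 @0x3A[15] → 0x3C007  P=1,RW=1,US=1,PS=0
  → PA=0x3C18C  (3 entries read)
#4 VA=0x103607E53 (r,kernel):
  L0 @0x1E[4] → 0x40007  P=1,RW=1,US=1,PS=0
  L1 @0x40[27] → 0x42007  P=1,RW=1,US=1,PS=0
  L2 @0x42[7] → 0x43007  P=1,RW=1,US=1,PS=0
  → PA=0x43E53  (3 entries read)
#5 VA=0x34361510D (r,user):
  L0 @0x1E[13] → 0x46007  P=1,RW=1,US=1,PS=0
  L1 @0x46[27] → 0x4A007  P=1,RW=1,US=1,PS=0
  L2 @0x4A[21] → 0x4C007  P=1,RW=1,US=1,PS=0
  → PA=0x4C10D  (3 entries read)
#6 VA=0x4426029B5 (w,kernel):
  L0 @0x1E[17] → 0x4F007  P=1,RW=1,US=1,PS=0
  L1 @0x4F[19] → 0x50007  P=1,RW=1,US=1,PS=0
  L2 @0x50[2] → 0x53007  P=1,RW=1,US=1,PS=0
  → PA=0x539B5  (3 entries read)
#7 VA=0x243E16CDB (w,kernel):
  L0 @0x1E[9] → 0x57007  P=1,RW=1,US=1,PS=0
  L1 @0x57[31] → 0x59007  P=1,RW=1,US=1,PS=0
  L2 @0x59[22] → 0x5C007  P=1,RW=1,US=1,PS=0
  → PA=0x5CCDB  (3 entries read)

Entries read for #7: 3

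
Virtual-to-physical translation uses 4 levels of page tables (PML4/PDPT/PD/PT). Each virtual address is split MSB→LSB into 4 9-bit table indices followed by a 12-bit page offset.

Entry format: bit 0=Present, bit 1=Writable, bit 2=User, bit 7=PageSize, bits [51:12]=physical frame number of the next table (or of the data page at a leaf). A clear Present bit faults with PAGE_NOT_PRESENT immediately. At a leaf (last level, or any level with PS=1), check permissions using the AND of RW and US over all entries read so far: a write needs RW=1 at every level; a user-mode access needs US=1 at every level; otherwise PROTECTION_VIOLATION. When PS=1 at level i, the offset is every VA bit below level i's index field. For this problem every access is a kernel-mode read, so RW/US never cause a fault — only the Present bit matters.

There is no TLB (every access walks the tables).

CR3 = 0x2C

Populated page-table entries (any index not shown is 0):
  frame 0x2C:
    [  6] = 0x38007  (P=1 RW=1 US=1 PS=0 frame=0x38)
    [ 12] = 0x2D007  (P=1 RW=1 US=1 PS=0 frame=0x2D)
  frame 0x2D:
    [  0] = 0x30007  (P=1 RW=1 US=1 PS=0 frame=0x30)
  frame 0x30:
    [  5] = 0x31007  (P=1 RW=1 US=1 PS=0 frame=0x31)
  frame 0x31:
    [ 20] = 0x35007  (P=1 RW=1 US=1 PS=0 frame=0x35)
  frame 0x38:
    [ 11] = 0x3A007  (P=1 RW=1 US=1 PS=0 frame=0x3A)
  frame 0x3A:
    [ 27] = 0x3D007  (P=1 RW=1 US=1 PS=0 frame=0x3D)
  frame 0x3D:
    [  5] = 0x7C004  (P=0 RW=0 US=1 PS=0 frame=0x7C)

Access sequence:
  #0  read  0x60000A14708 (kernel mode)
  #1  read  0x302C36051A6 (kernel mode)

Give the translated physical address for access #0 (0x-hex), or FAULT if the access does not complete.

Walk each access:
#0 VA=0x60000A14708 (r,kernel):
  L0: frame=0x2C idx=12 entry=0x2D007 [P=1 RW=1 US=1 PS=0]
  L1: frame=0x2D idx=0 entry=0x30007 [P=1 RW=1 US=1 PS=0]
  L2: frame=0x30 idx=5 entry=0x31007 [P=1 RW=1 US=1 PS=0]
  L3: frame=0x31 idx=20 entry=0x35007 [P=1 RW=1 US=1 PS=0]
  ✓ 0x35708  — 4 lookups
#1 VA=0x302C36051A6 (r,kernel):
  L0: frame=0x2C idx=6 entry=0x38007 [P=1 RW=1 US=1 PS=0]
  L1: frame=0x38 idx=11 entry=0x3A007 [P=1 RW=1 US=1 PS=0]
  L2: frame=0x3A idx=27 entry=0x3D007 [P=1 RW=1 US=1 PS=0]
  L3: frame=0x3D idx=5 entry=0x7C004 [P=0 RW=0 US=1 PS=0]
  ⇒ fault: PAGE_NOT_PRESENT  — 4 lookups

Access #0 PA: 0x35708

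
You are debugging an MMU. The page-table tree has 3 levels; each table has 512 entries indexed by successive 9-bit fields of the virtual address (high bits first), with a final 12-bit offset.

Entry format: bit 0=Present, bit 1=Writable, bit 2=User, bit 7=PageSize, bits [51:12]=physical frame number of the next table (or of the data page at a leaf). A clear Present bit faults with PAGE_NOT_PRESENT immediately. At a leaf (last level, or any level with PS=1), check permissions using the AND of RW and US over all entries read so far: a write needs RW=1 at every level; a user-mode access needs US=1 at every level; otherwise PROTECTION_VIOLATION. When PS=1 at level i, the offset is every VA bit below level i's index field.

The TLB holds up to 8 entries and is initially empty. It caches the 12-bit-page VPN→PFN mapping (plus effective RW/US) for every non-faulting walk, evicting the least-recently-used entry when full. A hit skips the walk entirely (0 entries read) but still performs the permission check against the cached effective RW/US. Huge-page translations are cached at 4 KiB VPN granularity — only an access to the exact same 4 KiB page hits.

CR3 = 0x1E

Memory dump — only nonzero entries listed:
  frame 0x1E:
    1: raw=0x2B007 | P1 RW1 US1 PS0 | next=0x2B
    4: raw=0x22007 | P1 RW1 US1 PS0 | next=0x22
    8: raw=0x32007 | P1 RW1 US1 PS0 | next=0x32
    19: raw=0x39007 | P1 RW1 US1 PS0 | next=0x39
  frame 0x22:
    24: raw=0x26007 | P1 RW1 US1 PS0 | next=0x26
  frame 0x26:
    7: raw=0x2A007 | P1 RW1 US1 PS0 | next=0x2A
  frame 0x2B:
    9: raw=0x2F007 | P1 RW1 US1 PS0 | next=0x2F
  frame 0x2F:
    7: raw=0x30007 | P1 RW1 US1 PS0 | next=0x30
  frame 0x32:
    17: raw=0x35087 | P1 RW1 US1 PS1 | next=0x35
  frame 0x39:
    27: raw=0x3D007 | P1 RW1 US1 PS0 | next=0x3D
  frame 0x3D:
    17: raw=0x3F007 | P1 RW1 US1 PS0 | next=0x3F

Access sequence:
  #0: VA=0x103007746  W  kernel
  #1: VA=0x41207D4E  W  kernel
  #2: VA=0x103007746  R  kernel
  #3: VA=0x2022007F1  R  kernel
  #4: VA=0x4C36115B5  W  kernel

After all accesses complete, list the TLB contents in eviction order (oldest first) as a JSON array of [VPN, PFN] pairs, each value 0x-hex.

Walk each access:
#0 VA=0x103007746 (w,kernel):
  L0 @0x1E[4] → 0x22007  P=1,RW=1,US=1,PS=0
  L1 @0x22[24] → 0x26007  P=1,RW=1,US=1,PS=0
  L2 @0x26[7] → 0x2A007  P=1,RW=1,US=1,PS=0
  ✓ 0x2A746  — 3 lookups
#1 VA=0x41207D4E (w,kernel):
  L0 @0x1E[1] → 0x2B007  P=1,RW=1,US=1,PS=0
  L1 @0x2B[9] → 0x2F007  P=1,RW=1,US=1,PS=0
  L2 @0x2F[7] → 0x30007  P=1,RW=1,US=1,PS=0
  ✓ 0x30D4E  — 3 lookups
#2 VA=0x103007746 (r,kernel):
  TLB hit vpn=0x103007 → PA=0x2A746
#3 VA=0x2022007F1 (r,kernel):
  L0 @0x1E[8] → 0x32007  P=1,RW=1,US=1,PS=0
  L1 @0x32[17] → 0x35087  P=1,RW=1,US=1,PS=1
  ✓ 0x357F1 (huge @L1)  — 2 lookups
#4 VA=0x4C36115B5 (w,kernel):
  L0 @0x1E[19] → 0x39007  P=1,RW=1,US=1,PS=0
  L1 @0x39[27] → 0x3D007  P=1,RW=1,US=1,PS=0
  L2 @0x3D[17] → 0x3F007  P=1,RW=1,US=1,PS=0
  ✓ 0x3F5B5  — 3 lookups

TLB: [["0x41207", "0x30"], ["0x103007", "0x2A"], ["0x202200", "0x35"], ["0x4C3611", "0x3F"]]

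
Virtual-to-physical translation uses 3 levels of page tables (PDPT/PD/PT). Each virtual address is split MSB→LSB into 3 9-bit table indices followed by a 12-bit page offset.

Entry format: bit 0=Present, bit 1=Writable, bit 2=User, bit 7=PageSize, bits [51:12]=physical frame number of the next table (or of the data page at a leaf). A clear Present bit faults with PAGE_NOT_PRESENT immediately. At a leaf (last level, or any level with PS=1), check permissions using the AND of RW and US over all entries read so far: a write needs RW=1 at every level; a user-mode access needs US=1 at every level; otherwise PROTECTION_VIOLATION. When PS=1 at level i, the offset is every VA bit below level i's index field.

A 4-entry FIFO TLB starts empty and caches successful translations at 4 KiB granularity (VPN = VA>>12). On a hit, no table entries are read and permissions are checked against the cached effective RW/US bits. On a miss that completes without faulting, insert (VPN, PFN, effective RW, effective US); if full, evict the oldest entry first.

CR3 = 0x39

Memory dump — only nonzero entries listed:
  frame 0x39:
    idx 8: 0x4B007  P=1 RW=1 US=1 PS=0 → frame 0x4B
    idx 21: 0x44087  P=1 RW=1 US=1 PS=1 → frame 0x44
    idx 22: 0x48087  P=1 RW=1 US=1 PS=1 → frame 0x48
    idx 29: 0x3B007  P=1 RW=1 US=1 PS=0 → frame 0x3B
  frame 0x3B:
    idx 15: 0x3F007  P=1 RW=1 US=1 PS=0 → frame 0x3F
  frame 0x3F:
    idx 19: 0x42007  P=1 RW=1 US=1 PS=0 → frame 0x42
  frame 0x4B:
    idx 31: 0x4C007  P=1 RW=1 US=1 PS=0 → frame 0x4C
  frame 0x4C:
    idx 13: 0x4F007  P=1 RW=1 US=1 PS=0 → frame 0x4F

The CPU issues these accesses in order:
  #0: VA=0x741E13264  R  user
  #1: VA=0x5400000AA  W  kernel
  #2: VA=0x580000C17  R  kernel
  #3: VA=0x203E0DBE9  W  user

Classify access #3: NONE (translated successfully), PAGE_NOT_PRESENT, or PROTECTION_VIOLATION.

Walk each access:
#0 VA=0x741E13264 (r,user):
  L0 @0x39[29] → 0x3B007  P=1,RW=1,US=1,PS=0
  L1 @0x3B[15] → 0x3F007  P=1,RW=1,US=1,PS=0
  L2 @0x3F[19] → 0x42007  P=1,RW=1,US=1,PS=0
  ⇒ phys 0x42264  [3 reads]
#1 VA=0x5400000AA (w,kernel):
  L0 @0x39[21] → 0x44087  P=1,RW=1,US=1,PS=1
  ⇒ phys 0x440AA (huge @L0)  [1 reads]
#2 VA=0x580000C17 (r,kernel):
  L0 @0x39[22] → 0x48087  P=1,RW=1,US=1,PS=1
  ⇒ phys 0x48C17 (huge @L0)  [1 reads]
#3 VA=0x203E0DBE9 (w,user):
  L0 @0x39[8] → 0x4B007  P=1,RW=1,US=1,PS=0
  L1 @0x4B[31] → 0x4C007  P=1,RW=1,US=1,PS=0
  L2 @0x4C[13] → 0x4F007  P=1,RW=1,US=1,PS=0
  ⇒ phys 0x4FBE9  [3 reads]

Access #3 fault: NONE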